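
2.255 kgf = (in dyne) 2.211e+06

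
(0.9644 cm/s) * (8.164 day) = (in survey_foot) 2.232e+04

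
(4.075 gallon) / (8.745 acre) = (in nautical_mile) 2.354e-10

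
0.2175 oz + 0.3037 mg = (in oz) 0.2175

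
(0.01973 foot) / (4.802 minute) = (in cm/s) 0.002087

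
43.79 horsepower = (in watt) 3.265e+04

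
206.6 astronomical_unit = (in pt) 8.761e+16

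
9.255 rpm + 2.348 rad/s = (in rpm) 31.68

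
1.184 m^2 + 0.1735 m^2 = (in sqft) 14.61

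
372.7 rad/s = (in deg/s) 2.135e+04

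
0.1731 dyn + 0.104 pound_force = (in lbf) 0.104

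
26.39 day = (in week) 3.77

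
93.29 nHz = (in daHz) 9.329e-09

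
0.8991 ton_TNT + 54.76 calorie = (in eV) 2.348e+28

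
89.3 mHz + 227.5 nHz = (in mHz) 89.3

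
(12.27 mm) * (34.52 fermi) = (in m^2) 4.236e-16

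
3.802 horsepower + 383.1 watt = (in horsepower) 4.316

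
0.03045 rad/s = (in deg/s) 1.745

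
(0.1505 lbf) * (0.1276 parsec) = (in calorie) 6.3e+14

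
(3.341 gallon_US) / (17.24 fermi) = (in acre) 1.813e+08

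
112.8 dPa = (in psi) 0.001636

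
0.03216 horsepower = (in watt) 23.98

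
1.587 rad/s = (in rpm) 15.15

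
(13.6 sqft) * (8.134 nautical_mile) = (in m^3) 1.903e+04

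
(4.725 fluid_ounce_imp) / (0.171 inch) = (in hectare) 3.091e-06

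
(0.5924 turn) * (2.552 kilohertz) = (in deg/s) 5.442e+05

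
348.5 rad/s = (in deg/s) 1.997e+04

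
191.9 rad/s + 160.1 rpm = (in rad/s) 208.7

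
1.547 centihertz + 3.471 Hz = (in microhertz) 3.486e+06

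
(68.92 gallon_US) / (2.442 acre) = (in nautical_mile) 1.425e-08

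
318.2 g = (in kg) 0.3182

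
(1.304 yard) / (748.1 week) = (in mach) 7.74e-12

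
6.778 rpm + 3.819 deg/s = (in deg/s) 44.49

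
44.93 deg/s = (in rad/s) 0.7842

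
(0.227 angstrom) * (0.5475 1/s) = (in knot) 2.416e-11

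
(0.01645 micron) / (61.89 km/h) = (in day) 1.107e-14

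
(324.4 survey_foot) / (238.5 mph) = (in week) 1.533e-06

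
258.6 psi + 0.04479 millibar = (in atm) 17.6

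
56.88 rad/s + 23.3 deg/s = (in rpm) 547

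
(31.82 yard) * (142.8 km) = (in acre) 1027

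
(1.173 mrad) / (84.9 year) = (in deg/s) 2.51e-11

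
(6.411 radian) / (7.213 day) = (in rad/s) 1.029e-05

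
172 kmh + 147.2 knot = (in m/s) 123.5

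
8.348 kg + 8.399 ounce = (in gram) 8586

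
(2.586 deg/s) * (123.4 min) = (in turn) 53.19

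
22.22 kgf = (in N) 217.9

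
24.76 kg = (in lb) 54.59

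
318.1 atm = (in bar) 322.3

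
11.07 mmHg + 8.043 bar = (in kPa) 805.8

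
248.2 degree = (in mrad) 4332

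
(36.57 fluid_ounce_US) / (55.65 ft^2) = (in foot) 0.0006863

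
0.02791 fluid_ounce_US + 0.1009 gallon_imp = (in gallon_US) 0.1214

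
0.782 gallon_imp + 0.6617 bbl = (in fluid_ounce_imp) 3828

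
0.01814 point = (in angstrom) 6.399e+04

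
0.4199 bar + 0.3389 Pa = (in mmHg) 315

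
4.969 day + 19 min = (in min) 7174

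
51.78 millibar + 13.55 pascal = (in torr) 38.94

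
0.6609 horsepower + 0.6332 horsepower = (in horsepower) 1.294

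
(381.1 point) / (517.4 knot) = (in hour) 1.403e-07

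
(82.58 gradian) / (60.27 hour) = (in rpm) 5.709e-05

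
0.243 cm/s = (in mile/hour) 0.005436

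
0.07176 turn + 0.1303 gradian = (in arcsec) 9.342e+04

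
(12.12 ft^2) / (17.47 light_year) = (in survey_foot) 2.235e-17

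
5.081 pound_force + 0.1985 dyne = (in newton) 22.6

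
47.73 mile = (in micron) 7.681e+10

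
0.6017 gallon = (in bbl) 0.01433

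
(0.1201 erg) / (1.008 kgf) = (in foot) 3.986e-09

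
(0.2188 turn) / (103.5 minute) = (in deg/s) 0.01268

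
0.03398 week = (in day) 0.2379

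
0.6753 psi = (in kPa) 4.656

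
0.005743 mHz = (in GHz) 5.743e-15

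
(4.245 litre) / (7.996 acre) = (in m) 1.312e-07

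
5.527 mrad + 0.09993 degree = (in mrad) 7.271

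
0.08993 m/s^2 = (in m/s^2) 0.08993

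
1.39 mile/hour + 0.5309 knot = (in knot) 1.739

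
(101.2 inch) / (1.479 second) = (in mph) 3.888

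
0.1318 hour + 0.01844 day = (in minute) 34.46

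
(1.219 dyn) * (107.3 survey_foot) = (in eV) 2.488e+15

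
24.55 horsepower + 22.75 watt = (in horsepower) 24.58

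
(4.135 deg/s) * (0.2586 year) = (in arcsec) 1.214e+11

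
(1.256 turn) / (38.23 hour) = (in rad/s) 5.734e-05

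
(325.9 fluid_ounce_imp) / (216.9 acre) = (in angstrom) 105.5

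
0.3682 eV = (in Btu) 5.591e-23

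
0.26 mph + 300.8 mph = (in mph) 301.1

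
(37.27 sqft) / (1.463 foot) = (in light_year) 8.207e-16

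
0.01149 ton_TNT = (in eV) 3.001e+26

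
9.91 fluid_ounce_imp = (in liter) 0.2816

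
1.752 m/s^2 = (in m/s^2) 1.752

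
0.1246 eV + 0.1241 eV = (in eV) 0.2487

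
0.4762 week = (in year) 0.009133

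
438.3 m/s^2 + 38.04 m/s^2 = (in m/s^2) 476.3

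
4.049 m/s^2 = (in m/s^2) 4.049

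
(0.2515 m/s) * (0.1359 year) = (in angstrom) 1.078e+16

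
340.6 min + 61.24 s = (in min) 341.6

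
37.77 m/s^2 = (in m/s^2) 37.77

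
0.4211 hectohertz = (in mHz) 4.211e+04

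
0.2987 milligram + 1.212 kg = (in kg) 1.212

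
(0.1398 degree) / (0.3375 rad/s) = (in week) 1.195e-08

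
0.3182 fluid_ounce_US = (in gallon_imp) 0.00207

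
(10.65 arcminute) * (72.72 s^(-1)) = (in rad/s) 0.2253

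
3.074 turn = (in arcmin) 6.64e+04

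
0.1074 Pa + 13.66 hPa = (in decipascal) 1.366e+04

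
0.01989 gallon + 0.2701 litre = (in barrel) 0.002172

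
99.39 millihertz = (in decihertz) 0.9939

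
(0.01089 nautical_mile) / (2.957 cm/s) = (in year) 2.163e-05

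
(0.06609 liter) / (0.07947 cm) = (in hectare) 8.316e-06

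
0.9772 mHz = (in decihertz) 0.009772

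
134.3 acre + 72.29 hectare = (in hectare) 126.6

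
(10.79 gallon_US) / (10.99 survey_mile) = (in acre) 5.706e-10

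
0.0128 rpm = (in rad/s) 0.00134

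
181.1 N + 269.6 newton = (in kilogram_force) 45.96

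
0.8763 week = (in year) 0.01681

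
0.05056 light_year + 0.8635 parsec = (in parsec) 0.879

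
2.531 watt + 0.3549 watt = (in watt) 2.886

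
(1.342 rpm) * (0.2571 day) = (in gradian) 1.987e+05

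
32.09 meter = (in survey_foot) 105.3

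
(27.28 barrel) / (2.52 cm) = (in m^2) 172.1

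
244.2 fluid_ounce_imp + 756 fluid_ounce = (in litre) 29.3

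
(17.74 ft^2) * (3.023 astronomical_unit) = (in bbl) 4.688e+12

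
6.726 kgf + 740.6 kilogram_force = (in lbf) 1648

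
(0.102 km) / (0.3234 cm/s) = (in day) 0.365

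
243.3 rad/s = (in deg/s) 1.394e+04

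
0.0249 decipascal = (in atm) 2.457e-08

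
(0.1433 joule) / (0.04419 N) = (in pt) 9192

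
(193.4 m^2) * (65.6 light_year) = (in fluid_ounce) 4.059e+24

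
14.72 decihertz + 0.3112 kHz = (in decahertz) 31.27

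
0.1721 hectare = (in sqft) 1.852e+04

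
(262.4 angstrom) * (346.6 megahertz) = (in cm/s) 909.5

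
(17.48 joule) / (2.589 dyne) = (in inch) 2.658e+07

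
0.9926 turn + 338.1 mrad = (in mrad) 6575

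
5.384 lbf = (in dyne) 2.395e+06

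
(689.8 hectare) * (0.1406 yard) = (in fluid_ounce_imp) 3.121e+10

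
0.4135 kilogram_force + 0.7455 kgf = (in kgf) 1.159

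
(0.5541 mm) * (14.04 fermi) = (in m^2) 7.78e-18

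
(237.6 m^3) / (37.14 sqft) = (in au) 4.603e-10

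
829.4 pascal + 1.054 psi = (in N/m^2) 8096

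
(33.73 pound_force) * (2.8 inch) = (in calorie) 2.55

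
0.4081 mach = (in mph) 310.8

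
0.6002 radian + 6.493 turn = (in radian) 41.4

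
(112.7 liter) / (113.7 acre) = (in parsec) 7.938e-24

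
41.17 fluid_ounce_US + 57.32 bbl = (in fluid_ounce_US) 3.082e+05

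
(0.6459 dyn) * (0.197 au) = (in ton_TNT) 4.55e-05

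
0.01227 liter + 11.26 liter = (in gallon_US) 2.978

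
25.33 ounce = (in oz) 25.33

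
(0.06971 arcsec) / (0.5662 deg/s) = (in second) 3.42e-05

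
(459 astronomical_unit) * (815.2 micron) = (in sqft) 6.025e+11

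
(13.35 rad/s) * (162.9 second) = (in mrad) 2.175e+06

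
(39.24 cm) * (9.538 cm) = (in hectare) 3.743e-06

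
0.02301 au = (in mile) 2.139e+06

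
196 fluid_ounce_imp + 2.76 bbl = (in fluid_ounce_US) 1.503e+04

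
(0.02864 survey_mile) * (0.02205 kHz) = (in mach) 2.985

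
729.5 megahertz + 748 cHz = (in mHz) 7.295e+11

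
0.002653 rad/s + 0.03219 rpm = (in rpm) 0.05752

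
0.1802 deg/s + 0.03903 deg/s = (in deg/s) 0.2192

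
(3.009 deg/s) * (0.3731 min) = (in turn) 0.1871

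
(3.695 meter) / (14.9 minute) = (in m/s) 0.004133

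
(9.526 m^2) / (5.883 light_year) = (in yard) 1.872e-16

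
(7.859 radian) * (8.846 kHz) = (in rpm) 6.639e+05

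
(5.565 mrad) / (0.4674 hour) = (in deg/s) 0.0001895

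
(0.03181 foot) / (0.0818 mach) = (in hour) 9.67e-08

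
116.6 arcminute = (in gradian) 2.159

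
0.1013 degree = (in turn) 0.0002814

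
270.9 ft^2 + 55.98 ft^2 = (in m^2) 30.37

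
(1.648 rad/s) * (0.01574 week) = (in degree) 8.989e+05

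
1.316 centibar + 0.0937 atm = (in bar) 0.1081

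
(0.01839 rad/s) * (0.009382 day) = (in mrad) 1.491e+04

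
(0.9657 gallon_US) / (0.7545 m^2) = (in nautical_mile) 2.616e-06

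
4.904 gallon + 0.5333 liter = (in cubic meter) 0.0191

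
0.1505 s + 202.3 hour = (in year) 0.02309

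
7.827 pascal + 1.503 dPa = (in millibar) 0.07977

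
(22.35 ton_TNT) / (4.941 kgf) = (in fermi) 1.93e+24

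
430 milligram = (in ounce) 0.01517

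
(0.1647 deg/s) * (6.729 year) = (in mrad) 6.1e+08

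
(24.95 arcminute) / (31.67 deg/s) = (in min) 0.0002188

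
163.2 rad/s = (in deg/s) 9351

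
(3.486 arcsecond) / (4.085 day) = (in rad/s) 4.788e-11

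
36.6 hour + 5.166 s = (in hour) 36.6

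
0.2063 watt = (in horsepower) 0.0002767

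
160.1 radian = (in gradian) 1.019e+04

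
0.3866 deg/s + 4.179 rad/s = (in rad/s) 4.186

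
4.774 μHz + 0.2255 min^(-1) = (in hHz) 3.763e-05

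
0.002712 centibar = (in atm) 2.677e-05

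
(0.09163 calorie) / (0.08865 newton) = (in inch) 170.3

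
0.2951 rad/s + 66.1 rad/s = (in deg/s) 3804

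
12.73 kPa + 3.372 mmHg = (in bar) 0.1318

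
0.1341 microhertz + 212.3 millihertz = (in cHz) 21.23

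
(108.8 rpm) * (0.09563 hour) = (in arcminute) 1.348e+07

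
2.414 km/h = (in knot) 1.303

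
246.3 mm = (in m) 0.2463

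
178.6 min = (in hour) 2.977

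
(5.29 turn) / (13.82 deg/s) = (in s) 137.8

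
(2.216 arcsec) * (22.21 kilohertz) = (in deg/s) 13.67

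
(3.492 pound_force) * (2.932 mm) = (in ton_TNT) 1.089e-11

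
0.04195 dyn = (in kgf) 4.278e-08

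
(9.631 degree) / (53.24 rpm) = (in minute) 0.0005025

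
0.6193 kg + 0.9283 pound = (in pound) 2.294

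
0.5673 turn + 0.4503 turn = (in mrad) 6394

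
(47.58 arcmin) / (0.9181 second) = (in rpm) 0.144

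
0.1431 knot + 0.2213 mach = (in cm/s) 7543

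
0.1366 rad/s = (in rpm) 1.304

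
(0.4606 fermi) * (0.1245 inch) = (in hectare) 1.457e-22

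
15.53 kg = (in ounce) 547.8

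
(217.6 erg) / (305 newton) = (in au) 4.769e-19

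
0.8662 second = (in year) 2.747e-08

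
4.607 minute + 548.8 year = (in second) 1.731e+10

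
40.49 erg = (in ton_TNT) 9.677e-16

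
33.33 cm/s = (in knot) 0.6479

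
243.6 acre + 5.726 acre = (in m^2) 1.009e+06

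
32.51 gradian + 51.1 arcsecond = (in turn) 0.08131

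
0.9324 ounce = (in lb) 0.05828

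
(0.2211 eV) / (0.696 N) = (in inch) 2.004e-18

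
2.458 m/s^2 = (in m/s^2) 2.458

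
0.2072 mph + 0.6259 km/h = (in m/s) 0.2665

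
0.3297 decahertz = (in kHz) 0.003297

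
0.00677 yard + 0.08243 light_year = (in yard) 8.529e+14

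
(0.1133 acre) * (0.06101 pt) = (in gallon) 2.607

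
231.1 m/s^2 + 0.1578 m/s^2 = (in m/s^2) 231.3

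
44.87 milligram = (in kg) 4.487e-05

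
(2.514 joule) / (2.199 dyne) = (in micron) 1.143e+11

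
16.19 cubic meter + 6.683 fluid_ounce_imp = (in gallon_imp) 3561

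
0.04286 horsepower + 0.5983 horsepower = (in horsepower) 0.6412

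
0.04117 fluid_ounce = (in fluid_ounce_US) 0.04117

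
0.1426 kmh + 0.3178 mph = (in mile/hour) 0.4064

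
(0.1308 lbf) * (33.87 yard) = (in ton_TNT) 4.307e-09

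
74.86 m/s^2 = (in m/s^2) 74.86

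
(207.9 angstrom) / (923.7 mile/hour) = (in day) 5.827e-16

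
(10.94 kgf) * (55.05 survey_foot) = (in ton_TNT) 4.302e-07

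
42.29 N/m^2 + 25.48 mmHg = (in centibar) 3.439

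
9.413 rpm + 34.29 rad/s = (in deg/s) 2021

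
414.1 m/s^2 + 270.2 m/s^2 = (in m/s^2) 684.3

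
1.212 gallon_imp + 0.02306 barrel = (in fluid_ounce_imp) 323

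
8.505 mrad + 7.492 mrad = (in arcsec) 3300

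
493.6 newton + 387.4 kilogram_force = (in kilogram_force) 437.7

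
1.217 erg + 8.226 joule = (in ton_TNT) 1.966e-09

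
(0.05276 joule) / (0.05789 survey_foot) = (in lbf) 0.6722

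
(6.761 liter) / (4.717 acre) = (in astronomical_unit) 2.368e-18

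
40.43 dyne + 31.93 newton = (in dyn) 3.193e+06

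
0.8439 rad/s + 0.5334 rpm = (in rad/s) 0.8998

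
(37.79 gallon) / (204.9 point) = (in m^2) 1.979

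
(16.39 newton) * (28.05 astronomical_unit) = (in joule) 6.878e+13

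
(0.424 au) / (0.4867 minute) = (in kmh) 7.82e+09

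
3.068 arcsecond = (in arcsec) 3.068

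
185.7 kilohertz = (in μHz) 1.857e+11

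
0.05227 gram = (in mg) 52.27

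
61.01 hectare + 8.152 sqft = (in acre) 150.8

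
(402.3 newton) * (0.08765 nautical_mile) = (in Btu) 61.9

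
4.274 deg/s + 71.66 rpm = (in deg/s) 434.2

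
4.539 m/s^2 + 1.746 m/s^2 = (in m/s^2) 6.285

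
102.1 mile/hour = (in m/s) 45.64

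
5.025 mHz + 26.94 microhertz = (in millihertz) 5.052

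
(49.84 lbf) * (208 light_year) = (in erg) 4.363e+27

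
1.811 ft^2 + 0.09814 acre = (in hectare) 0.03973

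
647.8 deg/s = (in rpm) 108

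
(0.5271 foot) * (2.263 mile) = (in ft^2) 6298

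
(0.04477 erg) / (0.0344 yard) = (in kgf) 1.451e-08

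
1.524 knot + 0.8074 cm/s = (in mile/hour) 1.772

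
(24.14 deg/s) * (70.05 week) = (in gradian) 1.136e+09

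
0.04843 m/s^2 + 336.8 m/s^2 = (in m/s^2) 336.8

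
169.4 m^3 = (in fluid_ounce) 5.728e+06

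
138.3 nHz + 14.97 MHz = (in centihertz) 1.497e+09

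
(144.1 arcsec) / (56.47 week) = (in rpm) 1.953e-10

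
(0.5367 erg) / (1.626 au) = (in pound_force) 4.96e-20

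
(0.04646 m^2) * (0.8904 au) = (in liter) 6.189e+12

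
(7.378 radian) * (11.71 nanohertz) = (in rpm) 8.25e-07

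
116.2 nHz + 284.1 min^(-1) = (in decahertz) 0.4735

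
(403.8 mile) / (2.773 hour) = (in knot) 126.5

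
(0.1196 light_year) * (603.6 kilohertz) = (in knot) 1.328e+21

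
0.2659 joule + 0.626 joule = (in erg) 8.919e+06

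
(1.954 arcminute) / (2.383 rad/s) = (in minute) 3.975e-06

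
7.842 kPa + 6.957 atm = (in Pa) 7.128e+05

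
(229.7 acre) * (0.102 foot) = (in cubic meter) 2.89e+04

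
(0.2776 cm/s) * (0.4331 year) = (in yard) 4.146e+04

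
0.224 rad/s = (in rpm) 2.139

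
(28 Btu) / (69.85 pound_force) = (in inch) 3743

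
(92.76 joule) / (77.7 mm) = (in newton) 1194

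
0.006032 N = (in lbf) 0.001356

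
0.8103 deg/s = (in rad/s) 0.01414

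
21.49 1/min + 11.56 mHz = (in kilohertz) 0.0003697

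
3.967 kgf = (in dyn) 3.89e+06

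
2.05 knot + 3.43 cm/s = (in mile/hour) 2.436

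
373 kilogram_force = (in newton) 3658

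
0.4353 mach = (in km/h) 533.6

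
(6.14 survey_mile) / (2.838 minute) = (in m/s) 58.03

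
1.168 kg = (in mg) 1.168e+06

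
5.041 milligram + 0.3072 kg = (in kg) 0.3072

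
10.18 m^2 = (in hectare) 0.001018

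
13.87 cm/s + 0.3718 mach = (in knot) 246.4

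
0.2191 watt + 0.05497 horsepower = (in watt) 41.21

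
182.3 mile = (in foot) 9.625e+05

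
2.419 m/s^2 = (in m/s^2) 2.419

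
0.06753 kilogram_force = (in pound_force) 0.1489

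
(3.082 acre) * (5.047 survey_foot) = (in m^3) 1.919e+04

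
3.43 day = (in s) 2.964e+05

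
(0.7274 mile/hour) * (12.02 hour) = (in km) 14.07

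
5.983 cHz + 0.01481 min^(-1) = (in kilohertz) 6.008e-05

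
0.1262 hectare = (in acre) 0.3118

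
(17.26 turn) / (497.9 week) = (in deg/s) 2.063e-05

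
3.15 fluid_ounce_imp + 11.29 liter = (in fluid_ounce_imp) 400.5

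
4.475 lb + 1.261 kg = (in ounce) 116.1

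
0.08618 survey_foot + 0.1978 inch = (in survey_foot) 0.1027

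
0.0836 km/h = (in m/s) 0.02322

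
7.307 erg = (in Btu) 6.926e-10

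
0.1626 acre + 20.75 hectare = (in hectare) 20.82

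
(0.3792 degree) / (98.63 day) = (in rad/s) 7.766e-10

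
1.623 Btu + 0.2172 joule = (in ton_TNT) 4.093e-07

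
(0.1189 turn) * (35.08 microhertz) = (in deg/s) 0.001502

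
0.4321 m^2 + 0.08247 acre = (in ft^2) 3597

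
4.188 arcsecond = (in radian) 2.03e-05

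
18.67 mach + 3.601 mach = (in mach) 22.27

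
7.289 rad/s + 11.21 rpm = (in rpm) 80.81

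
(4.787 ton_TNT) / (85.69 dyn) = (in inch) 9.202e+14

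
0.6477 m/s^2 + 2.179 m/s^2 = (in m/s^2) 2.827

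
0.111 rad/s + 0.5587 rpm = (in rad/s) 0.1695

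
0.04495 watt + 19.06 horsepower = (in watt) 1.421e+04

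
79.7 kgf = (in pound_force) 175.7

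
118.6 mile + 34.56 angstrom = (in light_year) 2.017e-11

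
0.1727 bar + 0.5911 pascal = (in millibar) 172.7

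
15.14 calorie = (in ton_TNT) 1.514e-08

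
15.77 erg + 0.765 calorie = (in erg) 3.201e+07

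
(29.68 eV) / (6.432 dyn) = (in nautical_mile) 3.992e-17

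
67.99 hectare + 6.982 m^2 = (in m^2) 6.799e+05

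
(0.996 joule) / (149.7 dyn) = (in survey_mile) 0.4134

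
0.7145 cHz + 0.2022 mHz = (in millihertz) 7.347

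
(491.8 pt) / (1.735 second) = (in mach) 0.0002937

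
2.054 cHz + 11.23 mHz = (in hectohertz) 0.0003177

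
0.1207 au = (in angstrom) 1.806e+20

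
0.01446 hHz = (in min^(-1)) 86.76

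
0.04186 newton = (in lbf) 0.009411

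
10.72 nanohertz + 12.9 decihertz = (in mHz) 1290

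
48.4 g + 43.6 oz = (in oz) 45.31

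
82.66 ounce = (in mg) 2.343e+06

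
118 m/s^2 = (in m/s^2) 118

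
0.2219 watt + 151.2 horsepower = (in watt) 1.128e+05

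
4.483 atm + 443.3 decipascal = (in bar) 4.543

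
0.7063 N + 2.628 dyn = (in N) 0.7063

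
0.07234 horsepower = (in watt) 53.94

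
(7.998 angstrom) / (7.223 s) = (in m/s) 1.107e-10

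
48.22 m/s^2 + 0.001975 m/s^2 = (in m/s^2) 48.22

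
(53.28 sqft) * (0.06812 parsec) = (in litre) 1.04e+19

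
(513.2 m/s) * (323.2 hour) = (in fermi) 5.971e+23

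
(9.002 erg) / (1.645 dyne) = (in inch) 2.154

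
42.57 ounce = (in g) 1207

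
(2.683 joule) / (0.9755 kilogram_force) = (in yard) 0.3067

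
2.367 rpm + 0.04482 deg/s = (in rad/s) 0.2487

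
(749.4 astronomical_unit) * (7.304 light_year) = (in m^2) 7.747e+30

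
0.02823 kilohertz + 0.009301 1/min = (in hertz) 28.23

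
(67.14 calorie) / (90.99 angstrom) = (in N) 3.087e+10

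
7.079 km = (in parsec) 2.294e-13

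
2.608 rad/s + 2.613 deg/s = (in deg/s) 152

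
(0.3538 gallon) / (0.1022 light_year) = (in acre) 3.423e-22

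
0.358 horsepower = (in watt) 267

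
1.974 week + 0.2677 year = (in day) 111.5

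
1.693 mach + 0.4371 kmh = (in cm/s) 5.766e+04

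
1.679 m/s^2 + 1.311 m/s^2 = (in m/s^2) 2.99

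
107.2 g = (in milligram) 1.072e+05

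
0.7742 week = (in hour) 130.1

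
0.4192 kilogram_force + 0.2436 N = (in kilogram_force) 0.444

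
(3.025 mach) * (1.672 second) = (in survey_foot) 5650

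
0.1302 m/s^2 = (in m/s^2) 0.1302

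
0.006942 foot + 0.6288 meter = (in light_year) 6.669e-17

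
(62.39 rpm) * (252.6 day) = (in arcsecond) 2.941e+13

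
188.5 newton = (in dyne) 1.885e+07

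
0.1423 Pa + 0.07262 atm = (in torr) 55.19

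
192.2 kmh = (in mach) 0.1568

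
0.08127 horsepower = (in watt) 60.6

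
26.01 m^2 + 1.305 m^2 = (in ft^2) 294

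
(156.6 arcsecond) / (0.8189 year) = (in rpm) 2.807e-10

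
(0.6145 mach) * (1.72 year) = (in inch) 4.468e+11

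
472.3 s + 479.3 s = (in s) 951.6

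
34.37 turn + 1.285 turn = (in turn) 35.66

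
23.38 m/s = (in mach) 0.06866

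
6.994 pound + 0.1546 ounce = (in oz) 112.1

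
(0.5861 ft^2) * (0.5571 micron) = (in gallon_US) 8.013e-06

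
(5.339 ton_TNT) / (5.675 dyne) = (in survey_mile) 2.446e+11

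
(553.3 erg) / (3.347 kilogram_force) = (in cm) 0.0001686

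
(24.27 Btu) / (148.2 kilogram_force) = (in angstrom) 1.762e+11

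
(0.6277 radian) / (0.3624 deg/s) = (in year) 3.147e-06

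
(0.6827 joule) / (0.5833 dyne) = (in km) 117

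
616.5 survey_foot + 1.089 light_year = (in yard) 1.127e+16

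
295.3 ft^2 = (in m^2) 27.43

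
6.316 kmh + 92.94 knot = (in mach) 0.1456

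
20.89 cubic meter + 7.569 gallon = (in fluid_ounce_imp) 7.362e+05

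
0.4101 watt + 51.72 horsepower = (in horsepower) 51.72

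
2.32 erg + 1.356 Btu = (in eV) 8.929e+21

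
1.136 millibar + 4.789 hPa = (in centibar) 0.5925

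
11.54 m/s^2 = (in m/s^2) 11.54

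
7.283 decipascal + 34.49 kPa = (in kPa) 34.49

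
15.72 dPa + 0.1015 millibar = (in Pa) 11.72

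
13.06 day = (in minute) 1.881e+04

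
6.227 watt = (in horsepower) 0.008351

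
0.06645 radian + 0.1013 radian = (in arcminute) 576.7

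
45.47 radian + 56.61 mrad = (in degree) 2608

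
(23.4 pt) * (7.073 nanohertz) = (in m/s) 5.839e-11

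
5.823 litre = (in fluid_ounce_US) 196.9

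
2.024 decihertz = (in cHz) 20.24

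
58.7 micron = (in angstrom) 5.87e+05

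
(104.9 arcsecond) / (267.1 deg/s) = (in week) 1.804e-10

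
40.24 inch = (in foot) 3.353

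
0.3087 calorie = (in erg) 1.292e+07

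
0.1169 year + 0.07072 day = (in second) 3.693e+06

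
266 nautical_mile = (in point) 1.396e+09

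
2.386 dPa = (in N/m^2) 0.2386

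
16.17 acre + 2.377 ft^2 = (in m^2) 6.544e+04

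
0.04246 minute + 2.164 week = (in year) 0.0415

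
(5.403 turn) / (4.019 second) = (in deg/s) 484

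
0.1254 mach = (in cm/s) 4270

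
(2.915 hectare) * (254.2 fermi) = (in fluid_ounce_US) 0.0002506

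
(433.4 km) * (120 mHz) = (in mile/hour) 1.163e+05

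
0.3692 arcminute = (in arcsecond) 22.15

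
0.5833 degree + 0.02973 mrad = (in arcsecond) 2106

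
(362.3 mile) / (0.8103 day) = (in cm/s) 832.8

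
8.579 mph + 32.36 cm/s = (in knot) 8.084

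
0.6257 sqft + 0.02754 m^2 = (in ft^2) 0.9221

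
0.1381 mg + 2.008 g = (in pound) 0.004427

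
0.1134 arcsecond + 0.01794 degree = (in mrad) 0.3137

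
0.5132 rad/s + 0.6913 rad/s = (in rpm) 11.5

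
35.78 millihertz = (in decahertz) 0.003578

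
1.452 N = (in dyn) 1.452e+05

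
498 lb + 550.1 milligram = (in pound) 498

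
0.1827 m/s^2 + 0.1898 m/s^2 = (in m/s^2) 0.3725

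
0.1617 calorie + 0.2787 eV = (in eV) 4.223e+18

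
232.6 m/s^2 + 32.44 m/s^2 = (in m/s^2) 265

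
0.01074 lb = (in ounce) 0.1718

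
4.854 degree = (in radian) 0.08472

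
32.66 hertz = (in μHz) 3.266e+07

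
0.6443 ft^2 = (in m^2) 0.05986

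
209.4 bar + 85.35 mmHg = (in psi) 3039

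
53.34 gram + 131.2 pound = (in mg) 5.956e+07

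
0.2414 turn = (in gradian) 96.56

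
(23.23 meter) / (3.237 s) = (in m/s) 7.176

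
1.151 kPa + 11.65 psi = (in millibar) 814.7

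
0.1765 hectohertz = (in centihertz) 1765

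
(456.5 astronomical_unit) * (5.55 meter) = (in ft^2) 4.08e+15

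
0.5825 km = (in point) 1.651e+06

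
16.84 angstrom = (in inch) 6.63e-08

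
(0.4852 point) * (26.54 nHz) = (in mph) 1.016e-11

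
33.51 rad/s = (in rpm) 320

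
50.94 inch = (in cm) 129.4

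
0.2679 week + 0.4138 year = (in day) 152.9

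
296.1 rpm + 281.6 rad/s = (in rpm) 2985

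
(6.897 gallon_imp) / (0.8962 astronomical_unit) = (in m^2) 2.339e-13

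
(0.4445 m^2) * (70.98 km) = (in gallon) 8.335e+06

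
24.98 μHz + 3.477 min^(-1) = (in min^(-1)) 3.478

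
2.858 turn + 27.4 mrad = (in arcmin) 6.183e+04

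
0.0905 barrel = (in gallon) 3.801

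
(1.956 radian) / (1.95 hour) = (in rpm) 0.002661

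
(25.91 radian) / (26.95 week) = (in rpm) 1.518e-05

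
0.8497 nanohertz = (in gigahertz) 8.497e-19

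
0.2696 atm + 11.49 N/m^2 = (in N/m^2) 2.733e+04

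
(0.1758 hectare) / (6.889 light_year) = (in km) 2.697e-17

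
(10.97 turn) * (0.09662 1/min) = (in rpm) 1.06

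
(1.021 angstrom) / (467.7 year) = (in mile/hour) 1.548e-20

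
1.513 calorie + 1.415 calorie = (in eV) 7.646e+19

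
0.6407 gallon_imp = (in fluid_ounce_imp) 102.5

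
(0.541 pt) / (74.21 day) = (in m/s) 2.977e-11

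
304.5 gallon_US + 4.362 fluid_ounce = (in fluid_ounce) 3.898e+04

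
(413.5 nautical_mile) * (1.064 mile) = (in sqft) 1.411e+10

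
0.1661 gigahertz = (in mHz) 1.661e+11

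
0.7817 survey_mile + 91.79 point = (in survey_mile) 0.7817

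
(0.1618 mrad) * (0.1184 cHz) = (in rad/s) 1.916e-07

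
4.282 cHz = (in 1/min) 2.569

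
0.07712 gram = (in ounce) 0.00272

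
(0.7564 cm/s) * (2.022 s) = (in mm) 15.29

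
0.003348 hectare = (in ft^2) 360.4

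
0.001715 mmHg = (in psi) 3.316e-05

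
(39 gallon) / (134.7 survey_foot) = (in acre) 8.885e-07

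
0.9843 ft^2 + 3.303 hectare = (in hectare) 3.303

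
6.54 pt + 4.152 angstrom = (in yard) 0.002523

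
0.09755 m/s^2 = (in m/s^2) 0.09755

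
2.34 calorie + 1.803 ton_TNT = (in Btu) 7.15e+06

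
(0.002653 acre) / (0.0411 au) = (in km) 1.746e-12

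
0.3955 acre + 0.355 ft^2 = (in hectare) 0.1601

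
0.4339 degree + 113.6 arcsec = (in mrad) 8.124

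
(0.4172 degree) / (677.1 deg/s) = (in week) 1.019e-09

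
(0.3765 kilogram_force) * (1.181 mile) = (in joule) 7018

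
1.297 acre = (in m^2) 5249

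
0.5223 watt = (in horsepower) 0.0007004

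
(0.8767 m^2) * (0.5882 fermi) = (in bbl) 3.243e-15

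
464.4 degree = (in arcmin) 2.786e+04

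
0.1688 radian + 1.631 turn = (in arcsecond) 2.149e+06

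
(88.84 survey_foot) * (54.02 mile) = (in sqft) 2.534e+07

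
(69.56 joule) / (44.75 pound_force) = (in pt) 990.6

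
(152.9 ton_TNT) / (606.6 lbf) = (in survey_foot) 7.778e+08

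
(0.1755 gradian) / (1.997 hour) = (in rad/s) 3.835e-07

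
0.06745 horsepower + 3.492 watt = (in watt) 53.79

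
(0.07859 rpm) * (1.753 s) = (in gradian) 0.9185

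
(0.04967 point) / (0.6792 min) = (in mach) 1.263e-09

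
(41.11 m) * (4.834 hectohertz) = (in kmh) 7.154e+04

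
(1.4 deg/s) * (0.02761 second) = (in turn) 0.0001074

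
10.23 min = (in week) 0.001015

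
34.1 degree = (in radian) 0.5952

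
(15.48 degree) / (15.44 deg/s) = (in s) 1.003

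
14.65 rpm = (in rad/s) 1.534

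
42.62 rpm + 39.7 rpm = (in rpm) 82.32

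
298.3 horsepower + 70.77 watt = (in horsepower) 298.4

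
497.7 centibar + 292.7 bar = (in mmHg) 2.233e+05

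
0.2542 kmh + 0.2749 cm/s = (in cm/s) 7.336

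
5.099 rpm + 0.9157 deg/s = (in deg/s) 31.51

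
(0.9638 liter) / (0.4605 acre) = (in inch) 2.036e-05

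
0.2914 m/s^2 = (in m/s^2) 0.2914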